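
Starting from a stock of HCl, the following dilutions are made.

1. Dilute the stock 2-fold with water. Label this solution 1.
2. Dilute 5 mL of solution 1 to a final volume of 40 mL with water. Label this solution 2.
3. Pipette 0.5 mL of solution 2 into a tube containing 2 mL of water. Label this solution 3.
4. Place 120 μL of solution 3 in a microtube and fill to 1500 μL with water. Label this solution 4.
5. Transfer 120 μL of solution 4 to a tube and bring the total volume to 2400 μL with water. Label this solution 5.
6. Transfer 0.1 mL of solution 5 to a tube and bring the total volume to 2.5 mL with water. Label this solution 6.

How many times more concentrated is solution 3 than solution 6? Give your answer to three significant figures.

Step 1: 2-fold → factor 2
Step 2: 5 mL brought to 40 mL → factor 40/5 = 8
Step 3: 0.5 mL + 2 mL = 2.5 mL total → factor 2.5/0.5 = 5
Step 4: 120 μL brought to 1500 μL → factor 1500/120 = 12.5
Step 5: 120 μL brought to 2400 μL → factor 2400/120 = 20
Step 6: 0.1 mL brought to 2.5 mL → factor 2.5/0.1 = 25
Dilution factor to solution 3 = 80; to solution 6 = 5 × 10^5
[solution 3]/[solution 6] = (factor to solution 6)/(factor to solution 3) = 5 × 10^5/80 = 6.25 × 10^3

6.25 × 10^3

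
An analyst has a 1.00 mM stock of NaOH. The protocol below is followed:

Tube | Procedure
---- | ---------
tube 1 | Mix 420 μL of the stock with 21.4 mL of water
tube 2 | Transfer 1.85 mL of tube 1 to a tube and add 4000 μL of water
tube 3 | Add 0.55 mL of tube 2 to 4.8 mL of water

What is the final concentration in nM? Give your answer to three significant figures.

Step 1: 420 μL + 21.4 mL = 21820 μL total → factor 21820/420 = 51.952
Step 2: 1.85 mL + 4000 μL = 5.85 mL total → factor 5.85/1.85 = 3.1622
Step 3: 0.55 mL + 4.8 mL = 5.35 mL total → factor 5.35/0.55 = 9.7273
Overall dilution factor = 51.952 × 3.1622 × 9.7273 = 1598
Final = 1.00 mM / 1598 = 0.0006258 mM = 626 nM

626 nM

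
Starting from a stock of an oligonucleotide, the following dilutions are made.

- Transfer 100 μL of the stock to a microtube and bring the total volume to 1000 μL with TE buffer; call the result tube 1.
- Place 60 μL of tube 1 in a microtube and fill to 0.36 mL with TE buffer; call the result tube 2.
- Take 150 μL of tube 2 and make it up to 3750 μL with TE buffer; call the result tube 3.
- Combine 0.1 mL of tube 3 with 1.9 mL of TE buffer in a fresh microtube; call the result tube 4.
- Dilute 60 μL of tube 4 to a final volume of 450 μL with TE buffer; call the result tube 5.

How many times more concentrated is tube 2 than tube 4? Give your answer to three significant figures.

500

Step 1: 100 μL brought to 1000 μL → factor 1000/100 = 10
Step 2: 60 μL brought to 0.36 mL → factor 360/60 = 6
Step 3: 150 μL brought to 3750 μL → factor 3750/150 = 25
Step 4: 0.1 mL + 1.9 mL = 2 mL total → factor 2/0.1 = 20
Dilution factor to tube 2 = 60; to tube 4 = 30000
[tube 2]/[tube 4] = (factor to tube 4)/(factor to tube 2) = 30000/60 = 500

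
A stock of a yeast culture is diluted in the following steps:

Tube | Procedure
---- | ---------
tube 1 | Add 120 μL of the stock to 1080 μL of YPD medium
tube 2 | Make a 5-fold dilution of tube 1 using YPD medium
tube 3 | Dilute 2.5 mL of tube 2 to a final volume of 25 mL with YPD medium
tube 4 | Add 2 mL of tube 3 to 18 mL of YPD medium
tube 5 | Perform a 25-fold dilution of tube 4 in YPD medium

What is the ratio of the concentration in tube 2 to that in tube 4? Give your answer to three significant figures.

Step 1: 120 μL + 1080 μL = 1200 μL total → factor 1200/120 = 10
Step 2: 5-fold → factor 5
Step 3: 2.5 mL brought to 25 mL → factor 25/2.5 = 10
Step 4: 2 mL + 18 mL = 20 mL total → factor 20/2 = 10
Dilution factor to tube 2 = 50; to tube 4 = 5000
[tube 2]/[tube 4] = (factor to tube 4)/(factor to tube 2) = 5000/50 = 100

100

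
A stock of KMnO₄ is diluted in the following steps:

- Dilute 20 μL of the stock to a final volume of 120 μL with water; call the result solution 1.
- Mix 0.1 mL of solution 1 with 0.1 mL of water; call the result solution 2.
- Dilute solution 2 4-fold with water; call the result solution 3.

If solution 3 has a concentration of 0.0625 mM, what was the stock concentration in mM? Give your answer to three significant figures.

3.00 mM

Step 1: 20 μL brought to 120 μL → factor 120/20 = 6
Step 2: 0.1 mL + 0.1 mL = 0.2 mL total → factor 0.2/0.1 = 2
Step 3: 4-fold → factor 4
Overall dilution factor = 6 × 2 × 4 = 48
Stock = 0.0625 mM × 48 = 3.00 mM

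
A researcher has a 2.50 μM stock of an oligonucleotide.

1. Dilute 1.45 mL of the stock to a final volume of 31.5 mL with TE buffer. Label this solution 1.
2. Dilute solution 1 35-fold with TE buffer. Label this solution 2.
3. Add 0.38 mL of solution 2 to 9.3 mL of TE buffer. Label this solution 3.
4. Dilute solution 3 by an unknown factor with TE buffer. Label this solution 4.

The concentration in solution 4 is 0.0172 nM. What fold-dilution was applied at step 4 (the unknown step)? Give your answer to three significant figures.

7.50-fold

Step 1: 1.45 mL brought to 31.5 mL → factor 31.5/1.45 = 21.724
Step 2: 35-fold → factor 35
Step 3: 0.38 mL + 9.3 mL = 9.68 mL total → factor 9.68/0.38 = 25.474
Step 4: unknown factor x
Product of known-step factors = 19369
Overall factor = 2.50 μM / (0.0172 nM) = 1.4535 × 10^5
x = 1.4535 × 10^5 / 19369 = 7.50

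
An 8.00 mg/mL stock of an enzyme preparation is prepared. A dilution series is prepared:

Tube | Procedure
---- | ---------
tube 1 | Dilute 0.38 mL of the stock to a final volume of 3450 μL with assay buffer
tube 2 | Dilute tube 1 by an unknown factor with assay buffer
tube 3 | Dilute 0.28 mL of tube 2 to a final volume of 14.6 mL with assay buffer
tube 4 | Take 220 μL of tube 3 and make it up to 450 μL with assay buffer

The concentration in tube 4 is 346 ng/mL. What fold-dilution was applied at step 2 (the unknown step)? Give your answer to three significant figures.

Step 1: 0.38 mL brought to 3450 μL → factor 3.45/0.38 = 9.0789
Step 2: unknown factor x
Step 3: 0.28 mL brought to 14.6 mL → factor 14.6/0.28 = 52.143
Step 4: 220 μL brought to 450 μL → factor 450/220 = 2.0455
Product of known-step factors = 968.32
Overall factor = 8.00 mg/mL / (346 ng/mL) = 23121
x = 23121 / 968.32 = 23.9

23.9-fold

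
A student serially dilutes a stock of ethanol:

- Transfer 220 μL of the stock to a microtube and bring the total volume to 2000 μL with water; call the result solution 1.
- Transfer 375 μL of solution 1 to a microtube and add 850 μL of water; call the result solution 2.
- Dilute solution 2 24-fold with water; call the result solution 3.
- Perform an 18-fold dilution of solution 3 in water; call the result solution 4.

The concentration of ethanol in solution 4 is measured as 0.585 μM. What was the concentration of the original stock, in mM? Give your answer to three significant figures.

7.51 mM

Step 1: 220 μL brought to 2000 μL → factor 2000/220 = 9.0909
Step 2: 375 μL + 850 μL = 1225 μL total → factor 1225/375 = 3.2667
Step 3: 24-fold → factor 24
Step 4: 18-fold → factor 18
Overall dilution factor = 9.0909 × 3.2667 × 24 × 18 = 12829
Stock = 0.585 μM × 12829 = 7505 μM = 7.51 mM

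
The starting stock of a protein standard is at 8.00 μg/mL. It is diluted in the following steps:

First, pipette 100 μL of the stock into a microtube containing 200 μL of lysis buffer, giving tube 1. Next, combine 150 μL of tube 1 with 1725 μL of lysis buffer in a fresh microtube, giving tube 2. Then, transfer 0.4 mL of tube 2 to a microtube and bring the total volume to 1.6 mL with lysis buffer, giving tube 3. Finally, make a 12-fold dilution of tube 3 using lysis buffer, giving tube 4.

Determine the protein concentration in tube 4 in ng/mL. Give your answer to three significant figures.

Step 1: 100 μL + 200 μL = 300 μL total → factor 300/100 = 3
Step 2: 150 μL + 1725 μL = 1875 μL total → factor 1875/150 = 12.5
Step 3: 0.4 mL brought to 1.6 mL → factor 1.6/0.4 = 4
Step 4: 12-fold → factor 12
Overall dilution factor = 3 × 12.5 × 4 × 12 = 1800
Final = 8.00 μg/mL / 1800 = 0.004444 μg/mL = 4.44 ng/mL

4.44 ng/mL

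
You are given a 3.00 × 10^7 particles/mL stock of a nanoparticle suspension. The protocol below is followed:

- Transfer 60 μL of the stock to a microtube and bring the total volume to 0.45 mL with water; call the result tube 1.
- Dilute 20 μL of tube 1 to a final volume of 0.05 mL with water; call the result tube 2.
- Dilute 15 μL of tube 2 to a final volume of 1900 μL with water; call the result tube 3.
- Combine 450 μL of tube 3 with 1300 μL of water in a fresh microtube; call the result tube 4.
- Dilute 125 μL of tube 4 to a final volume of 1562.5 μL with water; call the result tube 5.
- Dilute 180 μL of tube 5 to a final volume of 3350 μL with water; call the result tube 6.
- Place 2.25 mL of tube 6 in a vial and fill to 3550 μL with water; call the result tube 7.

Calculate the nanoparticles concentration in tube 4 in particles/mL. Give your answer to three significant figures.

Step 1: 60 μL brought to 0.45 mL → factor 450/60 = 7.5
Step 2: 20 μL brought to 0.05 mL → factor 50/20 = 2.5
Step 3: 15 μL brought to 1900 μL → factor 1900/15 = 126.67
Step 4: 450 μL + 1300 μL = 1750 μL total → factor 1750/450 = 3.8889
Dilution factor through tube 4 = 7.5 × 2.5 × 126.67 × 3.8889 = 9236.1
[tube 4] = 3.00 × 10^7 particles/mL / 9236.1 = 3.25 × 10^3 particles/mL

3.25 × 10^3 particles/mL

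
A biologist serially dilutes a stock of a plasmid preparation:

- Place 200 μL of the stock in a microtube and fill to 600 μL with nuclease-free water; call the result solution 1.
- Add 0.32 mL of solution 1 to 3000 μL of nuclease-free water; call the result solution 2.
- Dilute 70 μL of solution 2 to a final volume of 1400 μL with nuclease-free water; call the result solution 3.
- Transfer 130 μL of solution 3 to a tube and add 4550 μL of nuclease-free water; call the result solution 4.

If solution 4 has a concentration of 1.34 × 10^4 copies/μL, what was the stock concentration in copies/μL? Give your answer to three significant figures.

Step 1: 200 μL brought to 600 μL → factor 600/200 = 3
Step 2: 0.32 mL + 3000 μL = 3.32 mL total → factor 3.32/0.32 = 10.375
Step 3: 70 μL brought to 1400 μL → factor 1400/70 = 20
Step 4: 130 μL + 4550 μL = 4680 μL total → factor 4680/130 = 36
Overall dilution factor = 3 × 10.375 × 20 × 36 = 22410
Stock = 1.34 × 10^4 copies/μL × 22410 = 3.00 × 10^8 copies/μL

3.00 × 10^8 copies/μL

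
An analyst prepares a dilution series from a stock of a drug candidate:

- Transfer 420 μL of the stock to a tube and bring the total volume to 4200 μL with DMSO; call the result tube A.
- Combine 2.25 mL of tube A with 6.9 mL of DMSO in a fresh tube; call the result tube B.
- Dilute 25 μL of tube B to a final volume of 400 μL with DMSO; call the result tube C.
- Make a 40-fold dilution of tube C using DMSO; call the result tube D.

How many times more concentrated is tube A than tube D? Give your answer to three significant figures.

Step 1: 420 μL brought to 4200 μL → factor 4200/420 = 10
Step 2: 2.25 mL + 6.9 mL = 9.15 mL total → factor 9.15/2.25 = 4.0667
Step 3: 25 μL brought to 400 μL → factor 400/25 = 16
Step 4: 40-fold → factor 40
Dilution factor to tube A = 10; to tube D = 26027
[tube A]/[tube D] = (factor to tube D)/(factor to tube A) = 26027/10 = 2.60 × 10^3

2.60 × 10^3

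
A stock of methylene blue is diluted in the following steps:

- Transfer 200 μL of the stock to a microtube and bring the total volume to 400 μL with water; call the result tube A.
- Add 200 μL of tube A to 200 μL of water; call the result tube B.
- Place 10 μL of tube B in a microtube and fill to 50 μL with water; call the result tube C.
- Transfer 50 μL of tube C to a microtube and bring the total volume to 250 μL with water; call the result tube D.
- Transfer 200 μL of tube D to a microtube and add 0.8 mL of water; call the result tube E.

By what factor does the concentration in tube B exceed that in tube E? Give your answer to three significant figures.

125

Step 1: 200 μL brought to 400 μL → factor 400/200 = 2
Step 2: 200 μL + 200 μL = 400 μL total → factor 400/200 = 2
Step 3: 10 μL brought to 50 μL → factor 50/10 = 5
Step 4: 50 μL brought to 250 μL → factor 250/50 = 5
Step 5: 200 μL + 0.8 mL = 1000 μL total → factor 1000/200 = 5
Dilution factor to tube B = 4; to tube E = 500
[tube B]/[tube E] = (factor to tube E)/(factor to tube B) = 500/4 = 125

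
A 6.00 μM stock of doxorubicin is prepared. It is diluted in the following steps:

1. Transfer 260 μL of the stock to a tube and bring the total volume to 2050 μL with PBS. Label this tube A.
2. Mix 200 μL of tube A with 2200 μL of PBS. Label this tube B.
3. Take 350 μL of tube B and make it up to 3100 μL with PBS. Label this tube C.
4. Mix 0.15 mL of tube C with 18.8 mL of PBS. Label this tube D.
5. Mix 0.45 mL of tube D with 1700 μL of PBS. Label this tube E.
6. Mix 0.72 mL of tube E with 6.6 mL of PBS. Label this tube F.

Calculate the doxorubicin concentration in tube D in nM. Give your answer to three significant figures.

Step 1: 260 μL brought to 2050 μL → factor 2050/260 = 7.8846
Step 2: 200 μL + 2200 μL = 2400 μL total → factor 2400/200 = 12
Step 3: 350 μL brought to 3100 μL → factor 3100/350 = 8.8571
Step 4: 0.15 mL + 18.8 mL = 18.95 mL total → factor 18.95/0.15 = 126.33
Dilution factor through tube D = 7.8846 × 12 × 8.8571 × 126.33 = 1.0587 × 10^5
[tube D] = 6.00 μM / 1.0587 × 10^5 = 5.667 × 10^-5 μM = 0.0567 nM

0.0567 nM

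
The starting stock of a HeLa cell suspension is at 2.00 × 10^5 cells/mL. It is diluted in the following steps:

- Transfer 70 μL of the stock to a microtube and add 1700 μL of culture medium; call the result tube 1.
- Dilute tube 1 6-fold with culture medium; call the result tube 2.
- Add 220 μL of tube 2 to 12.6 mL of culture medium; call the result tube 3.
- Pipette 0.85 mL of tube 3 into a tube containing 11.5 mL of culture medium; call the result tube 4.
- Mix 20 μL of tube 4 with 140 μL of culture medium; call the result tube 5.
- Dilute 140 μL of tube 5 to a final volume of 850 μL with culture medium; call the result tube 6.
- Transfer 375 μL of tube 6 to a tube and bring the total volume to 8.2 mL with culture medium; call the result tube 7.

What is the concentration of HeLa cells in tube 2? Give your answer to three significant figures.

Step 1: 70 μL + 1700 μL = 1770 μL total → factor 1770/70 = 25.286
Step 2: 6-fold → factor 6
Dilution factor through tube 2 = 25.286 × 6 = 151.71
[tube 2] = 2.00 × 10^5 cells/mL / 151.71 = 1.32 × 10^3 cells/mL

1.32 × 10^3 cells/mL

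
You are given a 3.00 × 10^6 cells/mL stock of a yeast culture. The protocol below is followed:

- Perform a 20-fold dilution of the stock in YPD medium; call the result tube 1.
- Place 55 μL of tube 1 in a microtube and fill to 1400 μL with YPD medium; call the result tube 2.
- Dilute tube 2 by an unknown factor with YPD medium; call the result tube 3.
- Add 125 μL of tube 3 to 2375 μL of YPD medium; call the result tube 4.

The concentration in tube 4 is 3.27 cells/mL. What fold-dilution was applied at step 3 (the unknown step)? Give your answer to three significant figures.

Step 1: 20-fold → factor 20
Step 2: 55 μL brought to 1400 μL → factor 1400/55 = 25.455
Step 3: unknown factor x
Step 4: 125 μL + 2375 μL = 2500 μL total → factor 2500/125 = 20
Product of known-step factors = 10182
Overall factor = 3.00 × 10^6 cells/mL / (3.27 cells/mL) = 9.1743 × 10^5
x = 9.1743 × 10^5 / 10182 = 90.1

90.1-fold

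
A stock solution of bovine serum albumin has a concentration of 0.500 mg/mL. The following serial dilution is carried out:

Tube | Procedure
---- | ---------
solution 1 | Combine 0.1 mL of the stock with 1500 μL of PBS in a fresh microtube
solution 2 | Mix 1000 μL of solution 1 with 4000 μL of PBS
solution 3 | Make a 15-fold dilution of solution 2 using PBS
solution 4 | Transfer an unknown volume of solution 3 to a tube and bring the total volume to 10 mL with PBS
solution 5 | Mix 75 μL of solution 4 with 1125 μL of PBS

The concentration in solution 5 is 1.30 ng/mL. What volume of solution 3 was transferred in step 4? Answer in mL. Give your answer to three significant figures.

Step 1: 0.1 mL + 1500 μL = 1.6 mL total → factor 1.6/0.1 = 16
Step 2: 1000 μL + 4000 μL = 5000 μL total → factor 5000/1000 = 5
Step 3: 15-fold → factor 15
Step 4: v brought to 10 mL → factor = 10 mL/v
Step 5: 75 μL + 1125 μL = 1200 μL total → factor 1200/75 = 16
Product of known-step factors = 19200
Overall factor = 0.500 mg/mL / (1.30 ng/mL) = 3.8462 × 10^5
Step-4 factor = 3.8462 × 10^5 / 19200 = 20.032
v = 10 mL / 20.032 = 0.499 mL

0.499 mL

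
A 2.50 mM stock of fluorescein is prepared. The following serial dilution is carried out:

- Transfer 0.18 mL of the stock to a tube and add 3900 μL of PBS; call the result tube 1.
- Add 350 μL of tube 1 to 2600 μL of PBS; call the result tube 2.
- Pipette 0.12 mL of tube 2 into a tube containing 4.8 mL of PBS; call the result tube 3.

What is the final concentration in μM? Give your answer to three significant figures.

0.319 μM

Step 1: 0.18 mL + 3900 μL = 4.08 mL total → factor 4.08/0.18 = 22.667
Step 2: 350 μL + 2600 μL = 2950 μL total → factor 2950/350 = 8.4286
Step 3: 0.12 mL + 4.8 mL = 4.92 mL total → factor 4.92/0.12 = 41
Overall dilution factor = 22.667 × 8.4286 × 41 = 7833
Final = 2.50 mM / 7833 = 0.0003192 mM = 0.319 μM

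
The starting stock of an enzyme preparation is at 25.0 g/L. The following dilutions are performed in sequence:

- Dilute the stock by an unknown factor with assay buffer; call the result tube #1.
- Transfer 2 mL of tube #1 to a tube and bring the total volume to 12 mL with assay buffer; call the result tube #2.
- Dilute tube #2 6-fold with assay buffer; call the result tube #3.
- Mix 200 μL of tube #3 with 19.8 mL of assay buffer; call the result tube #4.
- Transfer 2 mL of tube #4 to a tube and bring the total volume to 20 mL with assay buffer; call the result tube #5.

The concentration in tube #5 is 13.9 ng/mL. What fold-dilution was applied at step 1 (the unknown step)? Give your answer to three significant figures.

Step 1: unknown factor x
Step 2: 2 mL brought to 12 mL → factor 12/2 = 6
Step 3: 6-fold → factor 6
Step 4: 200 μL + 19.8 mL = 20000 μL total → factor 20000/200 = 100
Step 5: 2 mL brought to 20 mL → factor 20/2 = 10
Product of known-step factors = 36000
Overall factor = 25.0 g/L / (13.9 ng/mL) = 1.7986 × 10^6
x = 1.7986 × 10^6 / 36000 = 50.0

50.0-fold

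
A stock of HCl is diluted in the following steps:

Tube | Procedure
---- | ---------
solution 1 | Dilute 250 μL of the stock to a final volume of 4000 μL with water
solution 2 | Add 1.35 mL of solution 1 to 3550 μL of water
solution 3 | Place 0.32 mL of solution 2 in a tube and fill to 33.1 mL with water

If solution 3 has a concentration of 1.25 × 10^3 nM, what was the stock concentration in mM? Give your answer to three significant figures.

Step 1: 250 μL brought to 4000 μL → factor 4000/250 = 16
Step 2: 1.35 mL + 3550 μL = 4.9 mL total → factor 4.9/1.35 = 3.6296
Step 3: 0.32 mL brought to 33.1 mL → factor 33.1/0.32 = 103.44
Overall dilution factor = 16 × 3.6296 × 103.44 = 6007
Stock = 1.25 × 10^3 nM × 6007 = 7.509 × 10^6 nM = 7.51 mM

7.51 mM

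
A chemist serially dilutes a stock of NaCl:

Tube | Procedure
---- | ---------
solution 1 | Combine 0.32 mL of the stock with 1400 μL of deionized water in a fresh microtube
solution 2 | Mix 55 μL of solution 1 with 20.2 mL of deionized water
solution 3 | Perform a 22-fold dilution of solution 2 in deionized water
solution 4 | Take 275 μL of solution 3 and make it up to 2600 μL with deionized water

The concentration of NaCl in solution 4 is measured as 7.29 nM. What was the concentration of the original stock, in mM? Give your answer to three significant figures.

Step 1: 0.32 mL + 1400 μL = 1.72 mL total → factor 1.72/0.32 = 5.375
Step 2: 55 μL + 20.2 mL = 20255 μL total → factor 20255/55 = 368.27
Step 3: 22-fold → factor 22
Step 4: 275 μL brought to 2600 μL → factor 2600/275 = 9.4545
Overall dilution factor = 5.375 × 368.27 × 22 × 9.4545 = 4.1173 × 10^5
Stock = 7.29 nM × 4.1173 × 10^5 = 3.002 × 10^6 nM = 3.00 mM

3.00 mM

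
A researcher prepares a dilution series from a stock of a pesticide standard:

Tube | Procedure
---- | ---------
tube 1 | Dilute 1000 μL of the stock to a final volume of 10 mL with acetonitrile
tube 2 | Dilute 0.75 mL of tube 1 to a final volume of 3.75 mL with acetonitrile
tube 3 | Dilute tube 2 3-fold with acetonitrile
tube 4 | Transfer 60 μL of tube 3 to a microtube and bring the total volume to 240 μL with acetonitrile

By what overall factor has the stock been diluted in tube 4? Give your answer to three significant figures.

Step 1: 1000 μL brought to 10 mL → factor 10000/1000 = 10
Step 2: 0.75 mL brought to 3.75 mL → factor 3.75/0.75 = 5
Step 3: 3-fold → factor 3
Step 4: 60 μL brought to 240 μL → factor 240/60 = 4
Overall dilution factor = 10 × 5 × 3 × 4 = 600

600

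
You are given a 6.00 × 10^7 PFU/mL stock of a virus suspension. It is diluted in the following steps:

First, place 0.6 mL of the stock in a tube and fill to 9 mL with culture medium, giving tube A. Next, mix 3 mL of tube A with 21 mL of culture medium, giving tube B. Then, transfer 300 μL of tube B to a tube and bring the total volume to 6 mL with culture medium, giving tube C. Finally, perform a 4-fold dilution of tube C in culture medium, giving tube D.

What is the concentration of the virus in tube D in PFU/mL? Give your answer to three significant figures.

6.25 × 10^3 PFU/mL

Step 1: 0.6 mL brought to 9 mL → factor 9/0.6 = 15
Step 2: 3 mL + 21 mL = 24 mL total → factor 24/3 = 8
Step 3: 300 μL brought to 6 mL → factor 6000/300 = 20
Step 4: 4-fold → factor 4
Overall dilution factor = 15 × 8 × 20 × 4 = 9600
Final = 6.00 × 10^7 PFU/mL / 9600 = 6.25 × 10^3 PFU/mL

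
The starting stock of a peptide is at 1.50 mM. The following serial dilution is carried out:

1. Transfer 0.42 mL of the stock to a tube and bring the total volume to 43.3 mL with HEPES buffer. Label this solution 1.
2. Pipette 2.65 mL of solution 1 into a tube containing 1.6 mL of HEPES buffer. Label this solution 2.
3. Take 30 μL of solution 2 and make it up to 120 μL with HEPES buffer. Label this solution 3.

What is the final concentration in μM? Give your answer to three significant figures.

2.27 μM

Step 1: 0.42 mL brought to 43.3 mL → factor 43.3/0.42 = 103.1
Step 2: 2.65 mL + 1.6 mL = 4.25 mL total → factor 4.25/2.65 = 1.6038
Step 3: 30 μL brought to 120 μL → factor 120/30 = 4
Overall dilution factor = 103.1 × 1.6038 × 4 = 661.37
Final = 1.50 mM / 661.37 = 0.002268 mM = 2.27 μM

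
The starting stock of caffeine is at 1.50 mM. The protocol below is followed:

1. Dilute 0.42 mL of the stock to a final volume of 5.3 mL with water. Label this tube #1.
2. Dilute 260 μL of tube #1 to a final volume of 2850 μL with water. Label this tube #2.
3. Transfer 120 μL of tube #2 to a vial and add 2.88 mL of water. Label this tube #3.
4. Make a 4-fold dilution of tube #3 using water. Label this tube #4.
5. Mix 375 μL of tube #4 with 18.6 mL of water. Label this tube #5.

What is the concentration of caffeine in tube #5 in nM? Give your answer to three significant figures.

Step 1: 0.42 mL brought to 5.3 mL → factor 5.3/0.42 = 12.619
Step 2: 260 μL brought to 2850 μL → factor 2850/260 = 10.962
Step 3: 120 μL + 2.88 mL = 3000 μL total → factor 3000/120 = 25
Step 4: 4-fold → factor 4
Step 5: 375 μL + 18.6 mL = 18975 μL total → factor 18975/375 = 50.6
Overall dilution factor = 12.619 × 10.962 × 25 × 4 × 50.6 = 6.9992 × 10^5
Final = 1.50 mM / 6.9992 × 10^5 = 2.143 × 10^-6 mM = 2.14 nM

2.14 nM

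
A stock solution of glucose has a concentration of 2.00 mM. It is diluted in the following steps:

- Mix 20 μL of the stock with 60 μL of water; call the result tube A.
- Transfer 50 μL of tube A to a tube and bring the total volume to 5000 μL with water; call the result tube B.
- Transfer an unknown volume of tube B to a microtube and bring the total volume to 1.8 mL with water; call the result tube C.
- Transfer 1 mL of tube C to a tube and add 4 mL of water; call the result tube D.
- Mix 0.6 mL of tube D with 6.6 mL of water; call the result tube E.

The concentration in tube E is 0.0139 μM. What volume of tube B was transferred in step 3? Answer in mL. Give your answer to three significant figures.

0.300 mL

Step 1: 20 μL + 60 μL = 80 μL total → factor 80/20 = 4
Step 2: 50 μL brought to 5000 μL → factor 5000/50 = 100
Step 3: v brought to 1.8 mL → factor = 1.8 mL/v
Step 4: 1 mL + 4 mL = 5 mL total → factor 5/1 = 5
Step 5: 0.6 mL + 6.6 mL = 7.2 mL total → factor 7.2/0.6 = 12
Product of known-step factors = 24000
Overall factor = 2.00 mM / (0.0139 μM) = 1.4388 × 10^5
Step-3 factor = 1.4388 × 10^5 / 24000 = 5.9952
v = 1.8 mL / 5.9952 = 0.300 mL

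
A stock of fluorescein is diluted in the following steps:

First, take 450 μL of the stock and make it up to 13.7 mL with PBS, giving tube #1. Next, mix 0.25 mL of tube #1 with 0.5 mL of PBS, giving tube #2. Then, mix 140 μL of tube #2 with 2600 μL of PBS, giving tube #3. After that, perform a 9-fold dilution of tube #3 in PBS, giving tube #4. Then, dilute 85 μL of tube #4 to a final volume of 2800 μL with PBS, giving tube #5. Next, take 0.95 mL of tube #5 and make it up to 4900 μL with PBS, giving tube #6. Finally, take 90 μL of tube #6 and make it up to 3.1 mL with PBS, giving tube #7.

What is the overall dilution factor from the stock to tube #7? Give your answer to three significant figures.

Step 1: 450 μL brought to 13.7 mL → factor 13700/450 = 30.444
Step 2: 0.25 mL + 0.5 mL = 0.75 mL total → factor 0.75/0.25 = 3
Step 3: 140 μL + 2600 μL = 2740 μL total → factor 2740/140 = 19.571
Step 4: 9-fold → factor 9
Step 5: 85 μL brought to 2800 μL → factor 2800/85 = 32.941
Step 6: 0.95 mL brought to 4900 μL → factor 4.9/0.95 = 5.1579
Step 7: 90 μL brought to 3.1 mL → factor 3100/90 = 34.444
Overall dilution factor = 30.444 × 3 × 19.571 × 9 × 32.941 × 5.1579 × 34.444 = 9.4151 × 10^7

9.42 × 10^7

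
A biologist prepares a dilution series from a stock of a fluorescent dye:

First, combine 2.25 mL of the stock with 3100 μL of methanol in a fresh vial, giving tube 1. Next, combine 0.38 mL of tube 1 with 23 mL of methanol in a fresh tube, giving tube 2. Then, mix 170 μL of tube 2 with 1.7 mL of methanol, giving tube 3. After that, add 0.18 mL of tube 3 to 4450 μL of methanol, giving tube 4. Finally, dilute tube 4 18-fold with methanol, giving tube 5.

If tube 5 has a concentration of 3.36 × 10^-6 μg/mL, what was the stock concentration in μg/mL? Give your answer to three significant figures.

2.50 μg/mL

Step 1: 2.25 mL + 3100 μL = 5.35 mL total → factor 5.35/2.25 = 2.3778
Step 2: 0.38 mL + 23 mL = 23.38 mL total → factor 23.38/0.38 = 61.526
Step 3: 170 μL + 1.7 mL = 1870 μL total → factor 1870/170 = 11
Step 4: 0.18 mL + 4450 μL = 4.63 mL total → factor 4.63/0.18 = 25.722
Step 5: 18-fold → factor 18
Overall dilution factor = 2.3778 × 61.526 × 11 × 25.722 × 18 = 7.4509 × 10^5
Stock = 3.36 × 10^-6 μg/mL × 7.4509 × 10^5 = 2.50 μg/mL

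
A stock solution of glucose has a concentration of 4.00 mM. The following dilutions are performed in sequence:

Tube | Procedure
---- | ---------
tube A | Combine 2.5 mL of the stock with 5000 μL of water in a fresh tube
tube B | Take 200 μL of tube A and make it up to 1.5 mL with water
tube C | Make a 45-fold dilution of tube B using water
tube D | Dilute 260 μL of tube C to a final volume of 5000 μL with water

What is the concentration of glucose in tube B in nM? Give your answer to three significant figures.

Step 1: 2.5 mL + 5000 μL = 7.5 mL total → factor 7.5/2.5 = 3
Step 2: 200 μL brought to 1.5 mL → factor 1500/200 = 7.5
Dilution factor through tube B = 3 × 7.5 = 22.5
[tube B] = 4.00 mM / 22.5 = 0.1778 mM = 1.78 × 10^5 nM

1.78 × 10^5 nM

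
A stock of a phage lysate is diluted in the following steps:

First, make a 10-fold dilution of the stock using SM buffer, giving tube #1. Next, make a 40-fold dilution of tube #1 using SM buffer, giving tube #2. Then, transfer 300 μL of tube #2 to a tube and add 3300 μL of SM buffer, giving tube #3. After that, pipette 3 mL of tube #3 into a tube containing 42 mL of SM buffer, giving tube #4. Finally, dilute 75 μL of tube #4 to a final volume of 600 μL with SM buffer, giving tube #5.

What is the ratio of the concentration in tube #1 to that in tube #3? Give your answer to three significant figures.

Step 1: 10-fold → factor 10
Step 2: 40-fold → factor 40
Step 3: 300 μL + 3300 μL = 3600 μL total → factor 3600/300 = 12
Dilution factor to tube #1 = 10; to tube #3 = 4800
[tube #1]/[tube #3] = (factor to tube #3)/(factor to tube #1) = 4800/10 = 480

480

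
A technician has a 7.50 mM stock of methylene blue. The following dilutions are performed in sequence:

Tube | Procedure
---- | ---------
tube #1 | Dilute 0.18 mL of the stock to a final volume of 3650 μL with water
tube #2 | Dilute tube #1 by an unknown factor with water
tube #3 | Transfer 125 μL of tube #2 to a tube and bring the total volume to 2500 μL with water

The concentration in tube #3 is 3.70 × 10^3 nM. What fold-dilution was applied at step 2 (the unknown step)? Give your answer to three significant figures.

5.00-fold

Step 1: 0.18 mL brought to 3650 μL → factor 3.65/0.18 = 20.278
Step 2: unknown factor x
Step 3: 125 μL brought to 2500 μL → factor 2500/125 = 20
Product of known-step factors = 405.56
Overall factor = 7.50 mM / (3.70 × 10^3 nM) = 2027
x = 2027 / 405.56 = 5.00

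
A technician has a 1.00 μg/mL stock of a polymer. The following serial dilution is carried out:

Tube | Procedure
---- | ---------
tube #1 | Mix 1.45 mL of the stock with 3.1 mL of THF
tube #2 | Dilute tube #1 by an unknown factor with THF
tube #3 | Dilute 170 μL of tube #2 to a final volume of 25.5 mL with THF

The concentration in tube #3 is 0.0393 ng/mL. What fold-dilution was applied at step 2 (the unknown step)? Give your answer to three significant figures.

54.1-fold

Step 1: 1.45 mL + 3.1 mL = 4.55 mL total → factor 4.55/1.45 = 3.1379
Step 2: unknown factor x
Step 3: 170 μL brought to 25.5 mL → factor 25500/170 = 150
Product of known-step factors = 470.69
Overall factor = 1.00 μg/mL / (0.0393 ng/mL) = 25445
x = 25445 / 470.69 = 54.1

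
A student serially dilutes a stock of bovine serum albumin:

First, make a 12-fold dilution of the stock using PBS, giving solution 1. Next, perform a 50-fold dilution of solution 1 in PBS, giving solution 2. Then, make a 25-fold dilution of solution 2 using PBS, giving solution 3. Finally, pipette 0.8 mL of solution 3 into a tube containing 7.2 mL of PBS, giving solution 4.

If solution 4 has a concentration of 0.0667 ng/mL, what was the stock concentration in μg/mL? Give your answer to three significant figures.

Step 1: 12-fold → factor 12
Step 2: 50-fold → factor 50
Step 3: 25-fold → factor 25
Step 4: 0.8 mL + 7.2 mL = 8 mL total → factor 8/0.8 = 10
Overall dilution factor = 12 × 50 × 25 × 10 = 1.5 × 10^5
Stock = 0.0667 ng/mL × 1.5 × 10^5 = 1.000 × 10^4 ng/mL = 10.0 μg/mL

10.0 μg/mL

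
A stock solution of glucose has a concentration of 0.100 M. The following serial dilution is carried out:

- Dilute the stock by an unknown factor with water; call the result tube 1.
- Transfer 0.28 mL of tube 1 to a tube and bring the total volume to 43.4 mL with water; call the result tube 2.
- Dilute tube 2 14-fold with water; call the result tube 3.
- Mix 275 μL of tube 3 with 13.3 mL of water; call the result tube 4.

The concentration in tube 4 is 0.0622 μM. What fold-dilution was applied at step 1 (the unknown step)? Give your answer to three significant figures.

Step 1: unknown factor x
Step 2: 0.28 mL brought to 43.4 mL → factor 43.4/0.28 = 155
Step 3: 14-fold → factor 14
Step 4: 275 μL + 13.3 mL = 13575 μL total → factor 13575/275 = 49.364
Product of known-step factors = 1.0712 × 10^5
Overall factor = 0.100 M / (0.0622 μM) = 1.6077 × 10^6
x = 1.6077 × 10^6 / 1.0712 × 10^5 = 15.0

15.0-fold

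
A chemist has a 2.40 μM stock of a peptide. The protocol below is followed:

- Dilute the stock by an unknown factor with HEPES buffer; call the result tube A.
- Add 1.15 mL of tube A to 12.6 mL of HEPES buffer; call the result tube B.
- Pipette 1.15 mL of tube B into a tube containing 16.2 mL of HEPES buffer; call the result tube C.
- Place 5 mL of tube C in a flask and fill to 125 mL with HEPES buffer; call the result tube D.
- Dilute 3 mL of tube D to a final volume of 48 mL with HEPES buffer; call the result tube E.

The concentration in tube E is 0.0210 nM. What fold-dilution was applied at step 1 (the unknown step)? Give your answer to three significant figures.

Step 1: unknown factor x
Step 2: 1.15 mL + 12.6 mL = 13.75 mL total → factor 13.75/1.15 = 11.957
Step 3: 1.15 mL + 16.2 mL = 17.35 mL total → factor 17.35/1.15 = 15.087
Step 4: 5 mL brought to 125 mL → factor 125/5 = 25
Step 5: 3 mL brought to 48 mL → factor 48/3 = 16
Product of known-step factors = 72155
Overall factor = 2.40 μM / (0.0210 nM) = 1.1429 × 10^5
x = 1.1429 × 10^5 / 72155 = 1.58

1.58-fold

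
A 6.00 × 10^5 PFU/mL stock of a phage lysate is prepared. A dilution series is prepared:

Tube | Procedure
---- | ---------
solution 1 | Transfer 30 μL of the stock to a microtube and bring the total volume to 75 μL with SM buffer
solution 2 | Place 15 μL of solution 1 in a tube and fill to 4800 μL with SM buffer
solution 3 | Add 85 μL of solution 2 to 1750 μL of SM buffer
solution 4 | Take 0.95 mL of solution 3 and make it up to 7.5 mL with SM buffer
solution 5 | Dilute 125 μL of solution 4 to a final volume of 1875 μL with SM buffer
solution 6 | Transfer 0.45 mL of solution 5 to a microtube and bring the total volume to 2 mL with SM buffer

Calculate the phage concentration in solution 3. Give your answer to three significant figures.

34.7 PFU/mL

Step 1: 30 μL brought to 75 μL → factor 75/30 = 2.5
Step 2: 15 μL brought to 4800 μL → factor 4800/15 = 320
Step 3: 85 μL + 1750 μL = 1835 μL total → factor 1835/85 = 21.588
Dilution factor through solution 3 = 2.5 × 320 × 21.588 = 17271
[solution 3] = 6.00 × 10^5 PFU/mL / 17271 = 34.7 PFU/mL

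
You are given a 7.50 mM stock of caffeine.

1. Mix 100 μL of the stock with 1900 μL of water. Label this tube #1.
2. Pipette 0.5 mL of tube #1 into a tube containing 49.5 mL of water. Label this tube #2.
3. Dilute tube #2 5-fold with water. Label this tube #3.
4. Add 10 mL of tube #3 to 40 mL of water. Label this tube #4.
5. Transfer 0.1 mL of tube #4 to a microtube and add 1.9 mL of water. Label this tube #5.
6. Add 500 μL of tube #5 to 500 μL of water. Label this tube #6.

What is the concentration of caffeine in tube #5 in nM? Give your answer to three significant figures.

Step 1: 100 μL + 1900 μL = 2000 μL total → factor 2000/100 = 20
Step 2: 0.5 mL + 49.5 mL = 50 mL total → factor 50/0.5 = 100
Step 3: 5-fold → factor 5
Step 4: 10 mL + 40 mL = 50 mL total → factor 50/10 = 5
Step 5: 0.1 mL + 1.9 mL = 2 mL total → factor 2/0.1 = 20
Dilution factor through tube #5 = 20 × 100 × 5 × 5 × 20 = 1 × 10^6
[tube #5] = 7.50 mM / 1 × 10^6 = 7.500 × 10^-6 mM = 7.50 nM

7.50 nM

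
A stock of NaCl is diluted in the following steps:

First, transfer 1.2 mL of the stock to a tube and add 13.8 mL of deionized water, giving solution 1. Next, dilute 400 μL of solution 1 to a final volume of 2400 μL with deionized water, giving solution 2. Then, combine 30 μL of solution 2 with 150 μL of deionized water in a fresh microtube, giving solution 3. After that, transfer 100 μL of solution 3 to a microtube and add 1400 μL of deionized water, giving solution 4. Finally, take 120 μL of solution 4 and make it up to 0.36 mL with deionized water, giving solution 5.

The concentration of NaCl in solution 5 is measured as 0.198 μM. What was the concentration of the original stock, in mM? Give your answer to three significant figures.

4.01 mM

Step 1: 1.2 mL + 13.8 mL = 15 mL total → factor 15/1.2 = 12.5
Step 2: 400 μL brought to 2400 μL → factor 2400/400 = 6
Step 3: 30 μL + 150 μL = 180 μL total → factor 180/30 = 6
Step 4: 100 μL + 1400 μL = 1500 μL total → factor 1500/100 = 15
Step 5: 120 μL brought to 0.36 mL → factor 360/120 = 3
Overall dilution factor = 12.5 × 6 × 6 × 15 × 3 = 20250
Stock = 0.198 μM × 20250 = 4010 μM = 4.01 mM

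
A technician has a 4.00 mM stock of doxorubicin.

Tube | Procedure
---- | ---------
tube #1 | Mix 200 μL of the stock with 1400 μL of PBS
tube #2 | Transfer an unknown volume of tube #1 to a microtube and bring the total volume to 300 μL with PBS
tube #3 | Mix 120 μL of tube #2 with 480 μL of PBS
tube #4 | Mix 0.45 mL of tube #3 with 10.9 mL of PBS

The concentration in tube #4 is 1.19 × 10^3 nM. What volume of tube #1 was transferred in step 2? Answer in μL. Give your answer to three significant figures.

90.0 μL

Step 1: 200 μL + 1400 μL = 1600 μL total → factor 1600/200 = 8
Step 2: v brought to 300 μL → factor = 300 μL/v
Step 3: 120 μL + 480 μL = 600 μL total → factor 600/120 = 5
Step 4: 0.45 mL + 10.9 mL = 11.35 mL total → factor 11.35/0.45 = 25.222
Product of known-step factors = 1008.9
Overall factor = 4.00 mM / (1.19 × 10^3 nM) = 3361.3
Step-2 factor = 3361.3 / 1008.9 = 3.3317
v = 300 μL / 3.3317 = 90.0 μL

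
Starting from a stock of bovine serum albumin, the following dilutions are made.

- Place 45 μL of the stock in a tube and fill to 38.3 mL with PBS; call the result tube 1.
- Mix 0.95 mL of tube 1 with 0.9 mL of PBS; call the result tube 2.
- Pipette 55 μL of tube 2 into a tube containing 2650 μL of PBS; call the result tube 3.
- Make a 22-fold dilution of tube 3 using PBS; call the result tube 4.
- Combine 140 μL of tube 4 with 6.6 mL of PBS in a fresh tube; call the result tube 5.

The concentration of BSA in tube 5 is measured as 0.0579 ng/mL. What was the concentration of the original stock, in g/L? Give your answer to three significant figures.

Step 1: 45 μL brought to 38.3 mL → factor 38300/45 = 851.11
Step 2: 0.95 mL + 0.9 mL = 1.85 mL total → factor 1.85/0.95 = 1.9474
Step 3: 55 μL + 2650 μL = 2705 μL total → factor 2705/55 = 49.182
Step 4: 22-fold → factor 22
Step 5: 140 μL + 6.6 mL = 6740 μL total → factor 6740/140 = 48.143
Overall dilution factor = 851.11 × 1.9474 × 49.182 × 22 × 48.143 = 8.6336 × 10^7
Stock = 0.0579 ng/mL × 8.6336 × 10^7 = 4.999 × 10^6 ng/mL = 5.00 g/L

5.00 g/L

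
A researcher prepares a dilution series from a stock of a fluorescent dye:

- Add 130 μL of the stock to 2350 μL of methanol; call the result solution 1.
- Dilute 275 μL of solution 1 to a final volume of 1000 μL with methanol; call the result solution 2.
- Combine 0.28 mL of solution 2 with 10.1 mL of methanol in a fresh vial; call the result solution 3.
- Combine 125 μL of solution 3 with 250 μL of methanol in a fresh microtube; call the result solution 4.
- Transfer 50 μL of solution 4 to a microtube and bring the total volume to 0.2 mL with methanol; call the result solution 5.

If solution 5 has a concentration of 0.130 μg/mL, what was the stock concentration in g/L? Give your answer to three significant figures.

Step 1: 130 μL + 2350 μL = 2480 μL total → factor 2480/130 = 19.077
Step 2: 275 μL brought to 1000 μL → factor 1000/275 = 3.6364
Step 3: 0.28 mL + 10.1 mL = 10.38 mL total → factor 10.38/0.28 = 37.071
Step 4: 125 μL + 250 μL = 375 μL total → factor 375/125 = 3
Step 5: 50 μL brought to 0.2 mL → factor 200/50 = 4
Overall dilution factor = 19.077 × 3.6364 × 37.071 × 3 × 4 = 30860
Stock = 0.130 μg/mL × 30860 = 4012 μg/mL = 4.01 g/L

4.01 g/L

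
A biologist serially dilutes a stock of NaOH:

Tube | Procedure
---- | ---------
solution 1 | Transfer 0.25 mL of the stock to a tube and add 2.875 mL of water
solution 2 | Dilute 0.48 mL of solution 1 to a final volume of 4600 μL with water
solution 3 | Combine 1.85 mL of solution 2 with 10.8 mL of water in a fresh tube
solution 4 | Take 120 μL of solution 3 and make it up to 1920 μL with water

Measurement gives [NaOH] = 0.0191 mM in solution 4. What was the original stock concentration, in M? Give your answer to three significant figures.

Step 1: 0.25 mL + 2.875 mL = 3.125 mL total → factor 3.125/0.25 = 12.5
Step 2: 0.48 mL brought to 4600 μL → factor 4.6/0.48 = 9.5833
Step 3: 1.85 mL + 10.8 mL = 12.65 mL total → factor 12.65/1.85 = 6.8378
Step 4: 120 μL brought to 1920 μL → factor 1920/120 = 16
Overall dilution factor = 12.5 × 9.5833 × 6.8378 × 16 = 13106
Stock = 0.0191 mM × 13106 = 250.3 mM = 0.250 M

0.250 M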